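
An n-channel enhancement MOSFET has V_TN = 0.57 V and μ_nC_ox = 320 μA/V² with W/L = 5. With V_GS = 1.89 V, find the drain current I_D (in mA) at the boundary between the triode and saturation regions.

At the boundary V_DS = V_ov = V_GS − V_TN = 1.89 − 0.57 = 1.32 V.
k_n = μ_nC_ox · (W/L) = 1.6 mA/V².
I_D = ½ k_n V_ov² = 0.5 × 1.6 × 1.32² = 1.39 mA.

I_D = 1.39 mA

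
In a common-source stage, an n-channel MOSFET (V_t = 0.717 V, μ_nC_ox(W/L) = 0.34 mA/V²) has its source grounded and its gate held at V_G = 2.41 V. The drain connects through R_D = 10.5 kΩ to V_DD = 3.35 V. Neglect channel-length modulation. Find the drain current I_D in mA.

V_GS = V_G = 2.41 V, so V_ov = 2.41 − 0.717 = 1.69 V.
Assume saturation: I_D = ½ k_n V_ov² = 0.5 × 0.34 × 1.69² = 0.487 mA, giving V_DS = V_DD − I_D R_D = 3.35 − 0.487 × 10.5 = -1.77 V.
But -1.77 V < V_ov = 1.69 V, so the device is actually in triode.
In triode I_D = k_n[V_ov V_DS − ½ V_DS²] and I_D = (V_DD − V_DS)/R_D. Equating: 1.79 V_DS² − 7.044 V_DS + 3.35 = 0, giving V_DS = 0.553 V (the root below V_ov).
I_D = (3.35 − 0.553) / 10.5 = 0.266 mA.

I_D = 0.266 mA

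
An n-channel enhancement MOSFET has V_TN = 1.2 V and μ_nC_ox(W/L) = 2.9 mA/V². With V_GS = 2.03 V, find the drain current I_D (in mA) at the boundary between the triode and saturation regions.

At the boundary V_DS = V_ov = V_GS − V_TN = 2.03 − 1.2 = 0.83 V.
I_D = ½ k_n V_ov² = 0.5 × 2.9 × 0.83² = 0.999 mA.

I_D = 0.999 mA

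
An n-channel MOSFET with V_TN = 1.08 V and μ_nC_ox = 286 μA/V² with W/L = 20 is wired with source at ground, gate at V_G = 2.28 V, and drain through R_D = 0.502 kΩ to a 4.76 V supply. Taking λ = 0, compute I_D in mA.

I_D = 4.12 mA

V_GS = V_G = 2.28 V, so V_ov = 2.28 − 1.08 = 1.2 V.
k_n = μ_nC_ox · (W/L) = 5.72 mA/V².
Assume saturation: I_D = ½ k_n V_ov² = 0.5 × 5.72 × 1.2² = 4.12 mA, giving V_DS = V_DD − I_D R_D = 4.76 − 4.12 × 0.502 = 2.69 V.
V_DS = 2.69 V ≥ V_ov = 1.2 V, confirming saturation.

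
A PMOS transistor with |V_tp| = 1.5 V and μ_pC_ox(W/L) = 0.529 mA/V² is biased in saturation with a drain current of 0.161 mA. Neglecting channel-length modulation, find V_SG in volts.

V_SG = 2.28 V

In saturation I_D = ½ k_p (V_SG − |V_tp|)², so V_SG − |V_tp| = √(2 I_D / k_p) = √(2 × 0.161 / 0.529) = 0.78 V.
V_SG = 1.5 + 0.78 = 2.28 V.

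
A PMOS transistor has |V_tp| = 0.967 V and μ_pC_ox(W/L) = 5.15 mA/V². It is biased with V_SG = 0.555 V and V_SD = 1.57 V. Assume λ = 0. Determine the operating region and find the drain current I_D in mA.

Cutoff; I_D = 0 mA

V_SG = 0.555 V < |V_tp| = 0.967 V, so the transistor is in cutoff.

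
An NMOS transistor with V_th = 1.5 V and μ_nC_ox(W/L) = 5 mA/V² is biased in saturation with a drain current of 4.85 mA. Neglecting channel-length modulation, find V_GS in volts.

V_GS = 2.89 V

In saturation I_D = ½ k_n (V_GS − V_th)², so V_GS − V_th = √(2 I_D / k_n) = √(2 × 4.85 / 5) = 1.39 V.
V_GS = 1.5 + 1.39 = 2.89 V.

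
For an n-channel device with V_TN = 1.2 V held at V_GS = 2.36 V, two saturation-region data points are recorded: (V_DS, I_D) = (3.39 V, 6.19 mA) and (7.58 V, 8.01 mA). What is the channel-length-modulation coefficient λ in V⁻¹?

λ = 0.0921 V⁻¹

With V_GS fixed, I_D ∝ (1 + λ V_DS) in saturation, so I_D2/I_D1 = (1 + λ V_DS2)/(1 + λ V_DS1).
8.01/6.19 = 1.294 = (1 + 7.58 λ)/(1 + 3.39 λ).
Solving: λ (I_D1 V_DS2 − I_D2 V_DS1) = I_D2 − I_D1, so λ = (8.01 − 6.19) / (6.19 × 7.58 − 8.01 × 3.39) = 1.82 / 19.8 = 0.0921 V⁻¹.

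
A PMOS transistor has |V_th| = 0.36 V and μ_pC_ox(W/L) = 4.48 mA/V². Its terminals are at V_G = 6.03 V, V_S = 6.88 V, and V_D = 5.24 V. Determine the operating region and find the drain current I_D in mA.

V_SG = V_S − V_G = 6.88 − 6.03 = 0.85 V; V_SD = V_S − V_D = 6.88 − 5.24 = 1.64 V.
V_ov = V_SG − |V_th| = 0.85 − 0.36 = 0.49 V.
Since V_SD = 1.64 V ≥ V_ov = 0.49 V, the device is in saturation.
I_D = ½ k_p V_ov² = 0.5 × 4.48 × 0.49² = 0.538 mA.

Saturation; I_D = 0.538 mA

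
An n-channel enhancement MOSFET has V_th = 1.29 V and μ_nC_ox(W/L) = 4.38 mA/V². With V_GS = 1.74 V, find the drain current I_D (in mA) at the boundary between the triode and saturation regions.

At the boundary V_DS = V_ov = V_GS − V_th = 1.74 − 1.29 = 0.45 V.
I_D = ½ k_n V_ov² = 0.5 × 4.38 × 0.45² = 0.443 mA.

I_D = 0.443 mA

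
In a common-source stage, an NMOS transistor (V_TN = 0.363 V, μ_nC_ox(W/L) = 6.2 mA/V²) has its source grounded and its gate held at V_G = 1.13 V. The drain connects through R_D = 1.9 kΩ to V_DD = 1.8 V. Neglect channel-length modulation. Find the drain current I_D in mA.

I_D = 0.840 mA

V_GS = V_G = 1.13 V, so V_ov = 1.13 − 0.363 = 0.767 V.
Assume saturation: I_D = ½ k_n V_ov² = 0.5 × 6.2 × 0.767² = 1.82 mA, giving V_DS = V_DD − I_D R_D = 1.8 − 1.82 × 1.9 = -1.67 V.
But -1.67 V < V_ov = 0.767 V, so the device is actually in triode.
In triode I_D = k_n[V_ov V_DS − ½ V_DS²] and I_D = (V_DD − V_DS)/R_D. Equating: 5.89 V_DS² − 10.04 V_DS + 1.8 = 0, giving V_DS = 0.204 V (the root below V_ov).
I_D = (1.8 − 0.204) / 1.9 = 0.84 mA.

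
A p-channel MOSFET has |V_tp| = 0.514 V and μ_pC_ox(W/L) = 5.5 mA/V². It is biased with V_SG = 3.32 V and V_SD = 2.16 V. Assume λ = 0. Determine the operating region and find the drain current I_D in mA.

V_ov = V_SG − |V_tp| = 3.32 − 0.514 = 2.81 V.
Since V_SD = 2.16 V < V_ov = 2.81 V, the device is in the triode region.
I_D = k_p [V_ov · V_SD − ½ V_SD²] = 5.5 × [2.81 × 2.16 − 0.5 × 2.16²] = 20.5 mA.

Triode; I_D = 20.5 mA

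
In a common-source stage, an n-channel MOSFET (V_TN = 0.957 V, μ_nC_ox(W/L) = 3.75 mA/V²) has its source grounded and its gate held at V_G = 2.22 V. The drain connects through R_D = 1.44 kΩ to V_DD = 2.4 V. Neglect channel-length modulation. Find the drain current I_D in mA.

V_GS = V_G = 2.22 V, so V_ov = 2.22 − 0.957 = 1.26 V.
Assume saturation: I_D = ½ k_n V_ov² = 0.5 × 3.75 × 1.26² = 2.99 mA, giving V_DS = V_DD − I_D R_D = 2.4 − 2.99 × 1.44 = -1.91 V.
But -1.91 V < V_ov = 1.26 V, so the device is actually in triode.
In triode I_D = k_n[V_ov V_DS − ½ V_DS²] and I_D = (V_DD − V_DS)/R_D. Equating: 2.7 V_DS² − 7.82 V_DS + 2.4 = 0, giving V_DS = 0.349 V (the root below V_ov).
I_D = (2.4 − 0.349) / 1.44 = 1.42 mA.

I_D = 1.42 mA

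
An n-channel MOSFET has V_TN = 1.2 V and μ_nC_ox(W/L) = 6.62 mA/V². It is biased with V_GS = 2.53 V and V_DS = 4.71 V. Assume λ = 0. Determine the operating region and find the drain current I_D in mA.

V_ov = V_GS − V_TN = 2.53 − 1.2 = 1.33 V.
Since V_DS = 4.71 V ≥ V_ov = 1.33 V, the device is in saturation.
I_D = ½ k_n V_ov² = 0.5 × 6.62 × 1.33² = 5.86 mA.

Saturation; I_D = 5.86 mA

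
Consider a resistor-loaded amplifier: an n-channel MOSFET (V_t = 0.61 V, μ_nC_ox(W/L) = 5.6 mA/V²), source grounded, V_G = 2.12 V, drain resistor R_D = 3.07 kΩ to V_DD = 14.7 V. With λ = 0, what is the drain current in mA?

I_D = 4.56 mA

V_GS = V_G = 2.12 V, so V_ov = 2.12 − 0.61 = 1.51 V.
Assume saturation: I_D = ½ k_n V_ov² = 0.5 × 5.6 × 1.51² = 6.38 mA, giving V_DS = V_DD − I_D R_D = 14.7 − 6.38 × 3.07 = -4.9 V.
But -4.9 V < V_ov = 1.51 V, so the device is actually in triode.
In triode I_D = k_n[V_ov V_DS − ½ V_DS²] and I_D = (V_DD − V_DS)/R_D. Equating: 8.6 V_DS² − 26.96 V_DS + 14.7 = 0, giving V_DS = 0.703 V (the root below V_ov).
I_D = (14.7 − 0.703) / 3.07 = 4.56 mA.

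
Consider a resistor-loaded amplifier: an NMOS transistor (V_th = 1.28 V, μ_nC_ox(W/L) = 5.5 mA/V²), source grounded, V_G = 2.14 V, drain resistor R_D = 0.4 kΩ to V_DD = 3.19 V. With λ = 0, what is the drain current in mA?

I_D = 2.03 mA

V_GS = V_G = 2.14 V, so V_ov = 2.14 − 1.28 = 0.86 V.
Assume saturation: I_D = ½ k_n V_ov² = 0.5 × 5.5 × 0.86² = 2.03 mA, giving V_DS = V_DD − I_D R_D = 3.19 − 2.03 × 0.4 = 2.38 V.
V_DS = 2.38 V ≥ V_ov = 0.86 V, confirming saturation.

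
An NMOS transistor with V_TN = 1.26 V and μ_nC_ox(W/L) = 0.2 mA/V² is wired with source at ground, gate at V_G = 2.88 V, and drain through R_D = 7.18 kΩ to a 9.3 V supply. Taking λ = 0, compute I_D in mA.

I_D = 0.262 mA

V_GS = V_G = 2.88 V, so V_ov = 2.88 − 1.26 = 1.62 V.
Assume saturation: I_D = ½ k_n V_ov² = 0.5 × 0.2 × 1.62² = 0.262 mA, giving V_DS = V_DD − I_D R_D = 9.3 − 0.262 × 7.18 = 7.42 V.
V_DS = 7.42 V ≥ V_ov = 1.62 V, confirming saturation.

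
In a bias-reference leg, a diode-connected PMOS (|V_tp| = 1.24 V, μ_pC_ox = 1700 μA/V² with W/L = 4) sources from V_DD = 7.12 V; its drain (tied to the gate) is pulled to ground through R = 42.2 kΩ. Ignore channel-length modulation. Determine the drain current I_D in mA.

I_D = 0.135 mA

With gate tied to drain, V_SG = V_SD ≥ V_SG − |V_tp|, so the device is in saturation.
k_p = μ_pC_ox · (W/L) = 6.8 mA/V².
KCL at the drain: ½ k_p (V_SG − |V_tp|)² = (V_DD − V_SG)/R.
Let x = V_SG − 1.24. Then 143 x² + x − 5.88 = 0, giving x = 0.199 V (positive root), so V_SG = 1.44 V.
I_D = (V_DD − V_SG)/R = (7.12 − 1.44) / 42.2 = 0.135 mA.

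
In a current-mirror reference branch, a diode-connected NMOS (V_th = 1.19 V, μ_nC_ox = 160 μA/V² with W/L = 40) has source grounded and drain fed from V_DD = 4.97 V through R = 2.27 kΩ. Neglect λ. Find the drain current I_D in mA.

With gate tied to drain, V_GS = V_DS ≥ V_GS − V_th, so the device is in saturation.
k_n = μ_nC_ox · (W/L) = 6.4 mA/V².
KCL at the drain: ½ k_n (V_GS − V_th)² = (V_DD − V_GS)/R.
Let x = V_GS − 1.19. Then 7.26 x² + x − 3.78 = 0, giving x = 0.656 V (positive root), so V_GS = 1.85 V.
I_D = (V_DD − V_GS)/R = (4.97 − 1.85) / 2.27 = 1.38 mA.

I_D = 1.38 mA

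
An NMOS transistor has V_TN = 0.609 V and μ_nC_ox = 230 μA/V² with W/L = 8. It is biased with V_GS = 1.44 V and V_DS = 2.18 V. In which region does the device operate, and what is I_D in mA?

Saturation; I_D = 0.635 mA

k_n = μ_nC_ox · (W/L) = 1.84 mA/V².
V_ov = V_GS − V_TN = 1.44 − 0.609 = 0.831 V.
Since V_DS = 2.18 V ≥ V_ov = 0.831 V, the device is in saturation.
I_D = ½ k_n V_ov² = 0.5 × 1.84 × 0.831² = 0.635 mA.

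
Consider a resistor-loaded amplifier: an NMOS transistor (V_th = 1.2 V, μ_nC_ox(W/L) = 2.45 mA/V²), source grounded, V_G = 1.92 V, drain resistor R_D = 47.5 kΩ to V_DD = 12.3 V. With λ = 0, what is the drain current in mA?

V_GS = V_G = 1.92 V, so V_ov = 1.92 − 1.2 = 0.72 V.
Assume saturation: I_D = ½ k_n V_ov² = 0.5 × 2.45 × 0.72² = 0.635 mA, giving V_DS = V_DD − I_D R_D = 12.3 − 0.635 × 47.5 = -17.9 V.
But -17.9 V < V_ov = 0.72 V, so the device is actually in triode.
In triode I_D = k_n[V_ov V_DS − ½ V_DS²] and I_D = (V_DD − V_DS)/R_D. Equating: 58.2 V_DS² − 84.79 V_DS + 12.3 = 0, giving V_DS = 0.163 V (the root below V_ov).
I_D = (12.3 − 0.163) / 47.5 = 0.256 mA.

I_D = 0.256 mA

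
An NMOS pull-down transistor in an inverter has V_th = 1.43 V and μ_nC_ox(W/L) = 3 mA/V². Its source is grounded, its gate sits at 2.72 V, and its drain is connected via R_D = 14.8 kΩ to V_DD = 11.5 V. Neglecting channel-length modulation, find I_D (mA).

I_D = 0.763 mA

V_GS = V_G = 2.72 V, so V_ov = 2.72 − 1.43 = 1.29 V.
Assume saturation: I_D = ½ k_n V_ov² = 0.5 × 3 × 1.29² = 2.5 mA, giving V_DS = V_DD − I_D R_D = 11.5 − 2.5 × 14.8 = -25.4 V.
But -25.4 V < V_ov = 1.29 V, so the device is actually in triode.
In triode I_D = k_n[V_ov V_DS − ½ V_DS²] and I_D = (V_DD − V_DS)/R_D. Equating: 22.2 V_DS² − 58.28 V_DS + 11.5 = 0, giving V_DS = 0.215 V (the root below V_ov).
I_D = (11.5 − 0.215) / 14.8 = 0.763 mA.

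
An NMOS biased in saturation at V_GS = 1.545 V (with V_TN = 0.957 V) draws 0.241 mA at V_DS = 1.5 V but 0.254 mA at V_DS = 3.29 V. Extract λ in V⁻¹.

λ = 0.0316 V⁻¹

With V_GS fixed, I_D ∝ (1 + λ V_DS) in saturation, so I_D2/I_D1 = (1 + λ V_DS2)/(1 + λ V_DS1).
0.254/0.241 = 1.054 = (1 + 3.29 λ)/(1 + 1.5 λ).
Solving: λ (I_D1 V_DS2 − I_D2 V_DS1) = I_D2 − I_D1, so λ = (0.254 − 0.241) / (0.241 × 3.29 − 0.254 × 1.5) = 0.013 / 0.412 = 0.0316 V⁻¹.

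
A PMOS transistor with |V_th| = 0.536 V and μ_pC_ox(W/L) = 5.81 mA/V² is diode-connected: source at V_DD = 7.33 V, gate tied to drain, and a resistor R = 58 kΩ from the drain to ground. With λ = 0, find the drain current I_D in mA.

I_D = 0.114 mA

With gate tied to drain, V_SG = V_SD ≥ V_SG − |V_th|, so the device is in saturation.
KCL at the drain: ½ k_p (V_SG − |V_th|)² = (V_DD − V_SG)/R.
Let x = V_SG − 0.536. Then 168 x² + x − 6.794 = 0, giving x = 0.198 V (positive root), so V_SG = 0.734 V.
I_D = (V_DD − V_SG)/R = (7.33 − 0.734) / 58 = 0.114 mA.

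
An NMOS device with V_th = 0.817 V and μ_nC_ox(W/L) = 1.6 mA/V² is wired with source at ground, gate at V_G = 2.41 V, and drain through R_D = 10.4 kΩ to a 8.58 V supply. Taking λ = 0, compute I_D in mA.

I_D = 0.791 mA

V_GS = V_G = 2.41 V, so V_ov = 2.41 − 0.817 = 1.59 V.
Assume saturation: I_D = ½ k_n V_ov² = 0.5 × 1.6 × 1.59² = 2.03 mA, giving V_DS = V_DD − I_D R_D = 8.58 − 2.03 × 10.4 = -12.5 V.
But -12.5 V < V_ov = 1.59 V, so the device is actually in triode.
In triode I_D = k_n[V_ov V_DS − ½ V_DS²] and I_D = (V_DD − V_DS)/R_D. Equating: 8.32 V_DS² − 27.51 V_DS + 8.58 = 0, giving V_DS = 0.349 V (the root below V_ov).
I_D = (8.58 − 0.349) / 10.4 = 0.791 mA.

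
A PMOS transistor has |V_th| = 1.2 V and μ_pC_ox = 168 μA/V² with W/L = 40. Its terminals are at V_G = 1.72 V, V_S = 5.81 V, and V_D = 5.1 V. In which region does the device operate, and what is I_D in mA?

V_SG = V_S − V_G = 5.81 − 1.72 = 4.09 V; V_SD = V_S − V_D = 5.81 − 5.1 = 0.71 V.
k_p = μ_pC_ox · (W/L) = 6.72 mA/V².
V_ov = V_SG − |V_th| = 4.09 − 1.2 = 2.89 V.
Since V_SD = 0.71 V < V_ov = 2.89 V, the device is in the triode region.
I_D = k_p [V_ov · V_SD − ½ V_SD²] = 6.72 × [2.89 × 0.71 − 0.5 × 0.71²] = 12.1 mA.

Triode; I_D = 12.1 mA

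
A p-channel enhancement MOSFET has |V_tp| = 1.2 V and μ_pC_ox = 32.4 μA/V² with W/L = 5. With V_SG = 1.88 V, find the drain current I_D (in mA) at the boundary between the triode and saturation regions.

At the boundary V_SD = V_ov = V_SG − |V_tp| = 1.88 − 1.2 = 0.68 V.
k_p = μ_pC_ox · (W/L) = 0.162 mA/V².
I_D = ½ k_p V_ov² = 0.5 × 0.162 × 0.68² = 0.0375 mA.

I_D = 0.0375 mA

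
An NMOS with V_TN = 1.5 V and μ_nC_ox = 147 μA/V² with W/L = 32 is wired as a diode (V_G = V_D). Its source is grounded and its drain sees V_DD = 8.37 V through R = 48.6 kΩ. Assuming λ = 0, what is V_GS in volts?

With gate tied to drain, V_GS = V_DS ≥ V_GS − V_TN, so the device is in saturation.
k_n = μ_nC_ox · (W/L) = 4.704 mA/V².
KCL at the drain: ½ k_n (V_GS − V_TN)² = (V_DD − V_GS)/R.
Let x = V_GS − 1.5. Then 114 x² + x − 6.87 = 0, giving x = 0.241 V (positive root), so V_GS = 1.74 V.
I_D = (V_DD − V_GS)/R = (8.37 − 1.74) / 48.6 = 0.136 mA.

V_GS = 1.74 V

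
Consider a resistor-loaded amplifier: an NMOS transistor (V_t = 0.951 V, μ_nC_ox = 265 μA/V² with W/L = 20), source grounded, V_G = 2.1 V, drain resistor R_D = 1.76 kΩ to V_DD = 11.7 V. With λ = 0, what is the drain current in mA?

V_GS = V_G = 2.1 V, so V_ov = 2.1 − 0.951 = 1.15 V.
k_n = μ_nC_ox · (W/L) = 5.3 mA/V².
Assume saturation: I_D = ½ k_n V_ov² = 0.5 × 5.3 × 1.15² = 3.5 mA, giving V_DS = V_DD − I_D R_D = 11.7 − 3.5 × 1.76 = 5.54 V.
V_DS = 5.54 V ≥ V_ov = 1.15 V, confirming saturation.

I_D = 3.50 mA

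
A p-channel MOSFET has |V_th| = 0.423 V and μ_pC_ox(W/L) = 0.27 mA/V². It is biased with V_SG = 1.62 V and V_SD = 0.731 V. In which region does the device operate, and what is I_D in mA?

Triode; I_D = 0.164 mA

V_ov = V_SG − |V_th| = 1.62 − 0.423 = 1.2 V.
Since V_SD = 0.731 V < V_ov = 1.2 V, the device is in the triode region.
I_D = k_p [V_ov · V_SD − ½ V_SD²] = 0.27 × [1.2 × 0.731 − 0.5 × 0.731²] = 0.164 mA.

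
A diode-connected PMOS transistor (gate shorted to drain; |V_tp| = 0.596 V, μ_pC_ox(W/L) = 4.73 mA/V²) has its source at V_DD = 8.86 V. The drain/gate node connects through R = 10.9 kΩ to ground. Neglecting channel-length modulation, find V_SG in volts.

V_SG = 1.14 V

With gate tied to drain, V_SG = V_SD ≥ V_SG − |V_tp|, so the device is in saturation.
KCL at the drain: ½ k_p (V_SG − |V_tp|)² = (V_DD − V_SG)/R.
Let x = V_SG − 0.596. Then 25.8 x² + x − 8.264 = 0, giving x = 0.547 V (positive root), so V_SG = 1.14 V.
I_D = (V_DD − V_SG)/R = (8.86 − 1.14) / 10.9 = 0.708 mA.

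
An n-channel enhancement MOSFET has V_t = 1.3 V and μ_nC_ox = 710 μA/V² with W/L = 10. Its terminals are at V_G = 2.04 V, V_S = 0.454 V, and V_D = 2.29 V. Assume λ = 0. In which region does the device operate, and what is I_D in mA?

V_GS = V_G − V_S = 2.04 − 0.454 = 1.59 V; V_DS = V_D − V_S = 2.29 − 0.454 = 1.84 V.
k_n = μ_nC_ox · (W/L) = 7.1 mA/V².
V_ov = V_GS − V_t = 1.59 − 1.3 = 0.286 V.
Since V_DS = 1.84 V ≥ V_ov = 0.286 V, the device is in saturation.
I_D = ½ k_n V_ov² = 0.5 × 7.1 × 0.286² = 0.29 mA.

Saturation; I_D = 0.290 mA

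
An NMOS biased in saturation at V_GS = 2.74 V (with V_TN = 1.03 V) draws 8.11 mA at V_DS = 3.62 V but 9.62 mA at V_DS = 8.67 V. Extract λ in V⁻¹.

With V_GS fixed, I_D ∝ (1 + λ V_DS) in saturation, so I_D2/I_D1 = (1 + λ V_DS2)/(1 + λ V_DS1).
9.62/8.11 = 1.186 = (1 + 8.67 λ)/(1 + 3.62 λ).
Solving: λ (I_D1 V_DS2 − I_D2 V_DS1) = I_D2 − I_D1, so λ = (9.62 − 8.11) / (8.11 × 8.67 − 9.62 × 3.62) = 1.51 / 35.5 = 0.0425 V⁻¹.

λ = 0.0425 V⁻¹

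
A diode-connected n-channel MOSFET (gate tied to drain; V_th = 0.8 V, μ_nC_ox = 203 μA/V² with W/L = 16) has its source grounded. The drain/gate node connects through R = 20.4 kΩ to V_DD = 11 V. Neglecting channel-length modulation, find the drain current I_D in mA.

I_D = 0.474 mA

With gate tied to drain, V_GS = V_DS ≥ V_GS − V_th, so the device is in saturation.
k_n = μ_nC_ox · (W/L) = 3.248 mA/V².
KCL at the drain: ½ k_n (V_GS − V_th)² = (V_DD − V_GS)/R.
Let x = V_GS − 0.8. Then 33.1 x² + x − 10.2 = 0, giving x = 0.54 V (positive root), so V_GS = 1.34 V.
I_D = (V_DD − V_GS)/R = (11 − 1.34) / 20.4 = 0.474 mA.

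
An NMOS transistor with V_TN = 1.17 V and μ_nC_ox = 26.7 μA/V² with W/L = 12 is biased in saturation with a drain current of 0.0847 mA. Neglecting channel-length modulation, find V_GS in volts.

V_GS = 1.90 V

k_n = μ_nC_ox · (W/L) = 0.3204 mA/V².
In saturation I_D = ½ k_n (V_GS − V_TN)², so V_GS − V_TN = √(2 I_D / k_n) = √(2 × 0.0847 / 0.3204) = 0.727 V.
V_GS = 1.17 + 0.727 = 1.9 V.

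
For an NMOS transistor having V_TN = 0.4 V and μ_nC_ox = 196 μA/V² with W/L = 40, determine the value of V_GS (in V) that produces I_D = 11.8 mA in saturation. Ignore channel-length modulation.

k_n = μ_nC_ox · (W/L) = 7.84 mA/V².
In saturation I_D = ½ k_n (V_GS − V_TN)², so V_GS − V_TN = √(2 I_D / k_n) = √(2 × 11.8 / 7.84) = 1.73 V.
V_GS = 0.4 + 1.73 = 2.13 V.

V_GS = 2.13 V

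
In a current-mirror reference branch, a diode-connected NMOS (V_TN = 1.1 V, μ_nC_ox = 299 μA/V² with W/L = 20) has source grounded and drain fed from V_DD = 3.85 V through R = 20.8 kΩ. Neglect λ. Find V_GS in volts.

V_GS = 1.30 V

With gate tied to drain, V_GS = V_DS ≥ V_GS − V_TN, so the device is in saturation.
k_n = μ_nC_ox · (W/L) = 5.98 mA/V².
KCL at the drain: ½ k_n (V_GS − V_TN)² = (V_DD − V_GS)/R.
Let x = V_GS − 1.1. Then 62.2 x² + x − 2.75 = 0, giving x = 0.202 V (positive root), so V_GS = 1.3 V.
I_D = (V_DD − V_GS)/R = (3.85 − 1.3) / 20.8 = 0.122 mA.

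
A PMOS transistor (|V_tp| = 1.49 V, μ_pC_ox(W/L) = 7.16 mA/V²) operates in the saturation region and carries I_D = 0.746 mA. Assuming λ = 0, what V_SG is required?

In saturation I_D = ½ k_p (V_SG − |V_tp|)², so V_SG − |V_tp| = √(2 I_D / k_p) = √(2 × 0.746 / 7.16) = 0.456 V.
V_SG = 1.49 + 0.456 = 1.95 V.

V_SG = 1.95 V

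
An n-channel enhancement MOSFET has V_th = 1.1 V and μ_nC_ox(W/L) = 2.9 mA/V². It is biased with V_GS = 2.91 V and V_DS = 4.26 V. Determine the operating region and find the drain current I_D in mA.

V_ov = V_GS − V_th = 2.91 − 1.1 = 1.81 V.
Since V_DS = 4.26 V ≥ V_ov = 1.81 V, the device is in saturation.
I_D = ½ k_n V_ov² = 0.5 × 2.9 × 1.81² = 4.75 mA.

Saturation; I_D = 4.75 mA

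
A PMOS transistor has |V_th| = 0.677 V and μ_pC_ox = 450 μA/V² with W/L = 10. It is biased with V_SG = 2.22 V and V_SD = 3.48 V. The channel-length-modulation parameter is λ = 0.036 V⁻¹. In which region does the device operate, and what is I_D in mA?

Saturation; I_D = 6.03 mA

k_p = μ_pC_ox · (W/L) = 4.5 mA/V².
V_ov = V_SG − |V_th| = 2.22 − 0.677 = 1.54 V.
Since V_SD = 3.48 V ≥ V_ov = 1.54 V, the device is in saturation.
I_D = ½ k_p V_ov² (1 + λ V_SD) = 0.5 × 4.5 × 1.54² × (1 + 0.036 × 3.48) = 6.03 mA.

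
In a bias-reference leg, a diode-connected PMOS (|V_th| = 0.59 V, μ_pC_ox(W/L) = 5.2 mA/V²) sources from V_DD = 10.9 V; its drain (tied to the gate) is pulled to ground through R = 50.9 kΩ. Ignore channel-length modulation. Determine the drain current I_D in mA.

I_D = 0.197 mA

With gate tied to drain, V_SG = V_SD ≥ V_SG − |V_th|, so the device is in saturation.
KCL at the drain: ½ k_p (V_SG − |V_th|)² = (V_DD − V_SG)/R.
Let x = V_SG − 0.59. Then 132 x² + x − 10.31 = 0, giving x = 0.275 V (positive root), so V_SG = 0.865 V.
I_D = (V_DD − V_SG)/R = (10.9 − 0.865) / 50.9 = 0.197 mA.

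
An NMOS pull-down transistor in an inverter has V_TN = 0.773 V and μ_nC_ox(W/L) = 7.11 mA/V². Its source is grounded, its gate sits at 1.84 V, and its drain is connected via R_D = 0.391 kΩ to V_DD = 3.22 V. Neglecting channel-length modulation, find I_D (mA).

V_GS = V_G = 1.84 V, so V_ov = 1.84 − 0.773 = 1.07 V.
Assume saturation: I_D = ½ k_n V_ov² = 0.5 × 7.11 × 1.07² = 4.05 mA, giving V_DS = V_DD − I_D R_D = 3.22 − 4.05 × 0.391 = 1.64 V.
V_DS = 1.64 V ≥ V_ov = 1.07 V, confirming saturation.

I_D = 4.05 mA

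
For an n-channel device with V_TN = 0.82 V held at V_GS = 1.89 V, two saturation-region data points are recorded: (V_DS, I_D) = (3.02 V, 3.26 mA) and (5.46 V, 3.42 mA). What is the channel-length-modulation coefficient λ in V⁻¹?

With V_GS fixed, I_D ∝ (1 + λ V_DS) in saturation, so I_D2/I_D1 = (1 + λ V_DS2)/(1 + λ V_DS1).
3.42/3.26 = 1.049 = (1 + 5.46 λ)/(1 + 3.02 λ).
Solving: λ (I_D1 V_DS2 − I_D2 V_DS1) = I_D2 − I_D1, so λ = (3.42 − 3.26) / (3.26 × 5.46 − 3.42 × 3.02) = 0.16 / 7.47 = 0.0214 V⁻¹.

λ = 0.0214 V⁻¹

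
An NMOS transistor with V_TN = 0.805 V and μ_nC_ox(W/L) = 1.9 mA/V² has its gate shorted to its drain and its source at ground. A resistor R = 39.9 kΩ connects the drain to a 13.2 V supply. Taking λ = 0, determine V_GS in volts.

With gate tied to drain, V_GS = V_DS ≥ V_GS − V_TN, so the device is in saturation.
KCL at the drain: ½ k_n (V_GS − V_TN)² = (V_DD − V_GS)/R.
Let x = V_GS − 0.805. Then 37.9 x² + x − 12.39 = 0, giving x = 0.559 V (positive root), so V_GS = 1.36 V.
I_D = (V_DD − V_GS)/R = (13.2 − 1.36) / 39.9 = 0.297 mA.

V_GS = 1.36 V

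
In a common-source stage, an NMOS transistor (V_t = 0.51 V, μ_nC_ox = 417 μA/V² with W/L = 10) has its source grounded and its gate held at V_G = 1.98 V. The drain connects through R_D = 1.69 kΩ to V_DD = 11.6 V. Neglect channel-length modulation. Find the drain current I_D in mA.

I_D = 4.51 mA

V_GS = V_G = 1.98 V, so V_ov = 1.98 − 0.51 = 1.47 V.
k_n = μ_nC_ox · (W/L) = 4.17 mA/V².
Assume saturation: I_D = ½ k_n V_ov² = 0.5 × 4.17 × 1.47² = 4.51 mA, giving V_DS = V_DD − I_D R_D = 11.6 − 4.51 × 1.69 = 3.99 V.
V_DS = 3.99 V ≥ V_ov = 1.47 V, confirming saturation.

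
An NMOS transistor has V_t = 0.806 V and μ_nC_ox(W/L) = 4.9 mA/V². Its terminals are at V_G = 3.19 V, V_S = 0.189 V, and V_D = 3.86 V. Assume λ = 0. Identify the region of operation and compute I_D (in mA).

Saturation; I_D = 11.8 mA

V_GS = V_G − V_S = 3.19 − 0.189 = 3 V; V_DS = V_D − V_S = 3.86 − 0.189 = 3.67 V.
V_ov = V_GS − V_t = 3 − 0.806 = 2.19 V.
Since V_DS = 3.67 V ≥ V_ov = 2.19 V, the device is in saturation.
I_D = ½ k_n V_ov² = 0.5 × 4.9 × 2.19² = 11.8 mA.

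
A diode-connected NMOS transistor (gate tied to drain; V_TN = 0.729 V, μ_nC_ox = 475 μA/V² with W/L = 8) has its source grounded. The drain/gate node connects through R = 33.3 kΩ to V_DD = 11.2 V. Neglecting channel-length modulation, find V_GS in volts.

V_GS = 1.13 V

With gate tied to drain, V_GS = V_DS ≥ V_GS − V_TN, so the device is in saturation.
k_n = μ_nC_ox · (W/L) = 3.8 mA/V².
KCL at the drain: ½ k_n (V_GS − V_TN)² = (V_DD − V_GS)/R.
Let x = V_GS − 0.729. Then 63.3 x² + x − 10.47 = 0, giving x = 0.399 V (positive root), so V_GS = 1.13 V.
I_D = (V_DD − V_GS)/R = (11.2 − 1.13) / 33.3 = 0.302 mA.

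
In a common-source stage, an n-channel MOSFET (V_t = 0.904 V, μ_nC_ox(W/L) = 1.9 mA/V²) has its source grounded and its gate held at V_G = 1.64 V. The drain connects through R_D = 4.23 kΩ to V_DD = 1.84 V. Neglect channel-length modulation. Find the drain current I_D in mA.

I_D = 0.357 mA

V_GS = V_G = 1.64 V, so V_ov = 1.64 − 0.904 = 0.736 V.
Assume saturation: I_D = ½ k_n V_ov² = 0.5 × 1.9 × 0.736² = 0.515 mA, giving V_DS = V_DD − I_D R_D = 1.84 − 0.515 × 4.23 = -0.337 V.
But -0.337 V < V_ov = 0.736 V, so the device is actually in triode.
In triode I_D = k_n[V_ov V_DS − ½ V_DS²] and I_D = (V_DD − V_DS)/R_D. Equating: 4.02 V_DS² − 6.915 V_DS + 1.84 = 0, giving V_DS = 0.329 V (the root below V_ov).
I_D = (1.84 − 0.329) / 4.23 = 0.357 mA.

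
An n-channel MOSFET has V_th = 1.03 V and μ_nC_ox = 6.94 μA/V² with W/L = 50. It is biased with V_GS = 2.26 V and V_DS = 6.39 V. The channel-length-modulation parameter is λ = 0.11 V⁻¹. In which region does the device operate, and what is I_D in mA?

k_n = μ_nC_ox · (W/L) = 0.347 mA/V².
V_ov = V_GS − V_th = 2.26 − 1.03 = 1.23 V.
Since V_DS = 6.39 V ≥ V_ov = 1.23 V, the device is in saturation.
I_D = ½ k_n V_ov² (1 + λ V_DS) = 0.5 × 0.347 × 1.23² × (1 + 0.11 × 6.39) = 0.447 mA.

Saturation; I_D = 0.447 mA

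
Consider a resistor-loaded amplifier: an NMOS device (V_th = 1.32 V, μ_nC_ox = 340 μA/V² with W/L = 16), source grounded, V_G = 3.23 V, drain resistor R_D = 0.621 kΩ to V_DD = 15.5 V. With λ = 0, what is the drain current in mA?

I_D = 9.92 mA

V_GS = V_G = 3.23 V, so V_ov = 3.23 − 1.32 = 1.91 V.
k_n = μ_nC_ox · (W/L) = 5.44 mA/V².
Assume saturation: I_D = ½ k_n V_ov² = 0.5 × 5.44 × 1.91² = 9.92 mA, giving V_DS = V_DD − I_D R_D = 15.5 − 9.92 × 0.621 = 9.34 V.
V_DS = 9.34 V ≥ V_ov = 1.91 V, confirming saturation.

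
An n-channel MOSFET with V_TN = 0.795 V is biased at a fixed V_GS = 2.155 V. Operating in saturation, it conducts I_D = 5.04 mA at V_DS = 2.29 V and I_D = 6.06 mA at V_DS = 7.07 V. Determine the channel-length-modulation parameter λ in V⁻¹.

With V_GS fixed, I_D ∝ (1 + λ V_DS) in saturation, so I_D2/I_D1 = (1 + λ V_DS2)/(1 + λ V_DS1).
6.06/5.04 = 1.202 = (1 + 7.07 λ)/(1 + 2.29 λ).
Solving: λ (I_D1 V_DS2 − I_D2 V_DS1) = I_D2 − I_D1, so λ = (6.06 − 5.04) / (5.04 × 7.07 − 6.06 × 2.29) = 1.02 / 21.8 = 0.0469 V⁻¹.

λ = 0.0469 V⁻¹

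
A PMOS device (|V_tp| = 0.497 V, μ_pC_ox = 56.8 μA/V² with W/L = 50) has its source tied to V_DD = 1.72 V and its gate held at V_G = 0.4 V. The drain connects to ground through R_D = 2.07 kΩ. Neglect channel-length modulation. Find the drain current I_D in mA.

I_D = 0.657 mA

V_SG = V_DD − V_G = 1.72 − 0.4 = 1.32 V, so V_ov = 1.32 − 0.497 = 0.823 V.
k_p = μ_pC_ox · (W/L) = 2.84 mA/V².
Assume saturation: I_D = ½ k_p V_ov² = 0.5 × 2.84 × 0.823² = 0.962 mA, giving V_SD = V_DD − I_D R_D = 1.72 − 0.962 × 2.07 = -0.271 V.
But -0.271 V < V_ov = 0.823 V, so the device is actually in triode.
In triode I_D = k_p[V_ov V_SD − ½ V_SD²] and I_D = (V_DD − V_SD)/R_D. Equating: 2.94 V_SD² − 5.838 V_SD + 1.72 = 0, giving V_SD = 0.36 V (the root below V_ov).
I_D = (1.72 − 0.36) / 2.07 = 0.657 mA.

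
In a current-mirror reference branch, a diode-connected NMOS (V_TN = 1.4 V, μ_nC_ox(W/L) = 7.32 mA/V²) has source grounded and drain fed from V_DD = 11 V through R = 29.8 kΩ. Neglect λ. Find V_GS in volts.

With gate tied to drain, V_GS = V_DS ≥ V_GS − V_TN, so the device is in saturation.
KCL at the drain: ½ k_n (V_GS − V_TN)² = (V_DD − V_GS)/R.
Let x = V_GS − 1.4. Then 109 x² + x − 9.6 = 0, giving x = 0.292 V (positive root), so V_GS = 1.69 V.
I_D = (V_DD − V_GS)/R = (11 − 1.69) / 29.8 = 0.312 mA.

V_GS = 1.69 V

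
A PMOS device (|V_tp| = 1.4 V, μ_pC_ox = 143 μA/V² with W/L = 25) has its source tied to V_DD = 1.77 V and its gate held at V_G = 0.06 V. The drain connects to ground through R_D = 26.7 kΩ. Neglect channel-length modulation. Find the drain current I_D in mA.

I_D = 0.0639 mA

V_SG = V_DD − V_G = 1.77 − 0.06 = 1.71 V, so V_ov = 1.71 − 1.4 = 0.31 V.
k_p = μ_pC_ox · (W/L) = 3.575 mA/V².
Assume saturation: I_D = ½ k_p V_ov² = 0.5 × 3.575 × 0.31² = 0.172 mA, giving V_SD = V_DD − I_D R_D = 1.77 − 0.172 × 26.7 = -2.82 V.
But -2.82 V < V_ov = 0.31 V, so the device is actually in triode.
In triode I_D = k_p[V_ov V_SD − ½ V_SD²] and I_D = (V_DD − V_SD)/R_D. Equating: 47.7 V_SD² − 30.59 V_SD + 1.77 = 0, giving V_SD = 0.0643 V (the root below V_ov).
I_D = (1.77 − 0.0643) / 26.7 = 0.0639 mA.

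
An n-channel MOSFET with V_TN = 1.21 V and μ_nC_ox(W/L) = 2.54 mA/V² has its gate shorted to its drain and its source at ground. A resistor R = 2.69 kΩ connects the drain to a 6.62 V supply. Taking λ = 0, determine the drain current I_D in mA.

With gate tied to drain, V_GS = V_DS ≥ V_GS − V_TN, so the device is in saturation.
KCL at the drain: ½ k_n (V_GS − V_TN)² = (V_DD − V_GS)/R.
Let x = V_GS − 1.21. Then 3.42 x² + x − 5.41 = 0, giving x = 1.12 V (positive root), so V_GS = 2.33 V.
I_D = (V_DD − V_GS)/R = (6.62 − 2.33) / 2.69 = 1.59 mA.

I_D = 1.59 mA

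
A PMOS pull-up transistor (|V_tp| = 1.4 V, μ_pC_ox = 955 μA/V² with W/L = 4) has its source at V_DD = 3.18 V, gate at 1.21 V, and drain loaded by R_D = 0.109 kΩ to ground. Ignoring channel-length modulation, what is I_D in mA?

I_D = 0.621 mA

V_SG = V_DD − V_G = 3.18 − 1.21 = 1.97 V, so V_ov = 1.97 − 1.4 = 0.57 V.
k_p = μ_pC_ox · (W/L) = 3.82 mA/V².
Assume saturation: I_D = ½ k_p V_ov² = 0.5 × 3.82 × 0.57² = 0.621 mA, giving V_SD = V_DD − I_D R_D = 3.18 − 0.621 × 0.109 = 3.11 V.
V_SD = 3.11 V ≥ V_ov = 0.57 V, confirming saturation.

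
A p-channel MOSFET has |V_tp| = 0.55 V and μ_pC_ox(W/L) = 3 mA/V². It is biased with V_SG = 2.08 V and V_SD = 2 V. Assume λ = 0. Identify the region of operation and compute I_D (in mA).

Saturation; I_D = 3.51 mA

V_ov = V_SG − |V_tp| = 2.08 − 0.55 = 1.53 V.
Since V_SD = 2 V ≥ V_ov = 1.53 V, the device is in saturation.
I_D = ½ k_p V_ov² = 0.5 × 3 × 1.53² = 3.51 mA.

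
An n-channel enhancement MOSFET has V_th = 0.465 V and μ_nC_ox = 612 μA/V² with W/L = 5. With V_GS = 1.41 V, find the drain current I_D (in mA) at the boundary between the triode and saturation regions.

At the boundary V_DS = V_ov = V_GS − V_th = 1.41 − 0.465 = 0.945 V.
k_n = μ_nC_ox · (W/L) = 3.06 mA/V².
I_D = ½ k_n V_ov² = 0.5 × 3.06 × 0.945² = 1.37 mA.

I_D = 1.37 mA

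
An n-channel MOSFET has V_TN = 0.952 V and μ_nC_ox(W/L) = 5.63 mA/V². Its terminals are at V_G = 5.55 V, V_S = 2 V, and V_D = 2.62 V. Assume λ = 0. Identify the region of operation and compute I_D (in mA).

V_GS = V_G − V_S = 5.55 − 2 = 3.55 V; V_DS = V_D − V_S = 2.62 − 2 = 0.62 V.
V_ov = V_GS − V_TN = 3.55 − 0.952 = 2.6 V.
Since V_DS = 0.62 V < V_ov = 2.6 V, the device is in the triode region.
I_D = k_n [V_ov · V_DS − ½ V_DS²] = 5.63 × [2.6 × 0.62 − 0.5 × 0.62²] = 7.99 mA.

Triode; I_D = 7.99 mA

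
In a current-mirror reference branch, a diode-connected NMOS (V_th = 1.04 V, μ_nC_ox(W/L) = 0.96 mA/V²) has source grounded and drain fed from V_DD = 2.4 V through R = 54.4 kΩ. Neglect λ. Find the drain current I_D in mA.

With gate tied to drain, V_GS = V_DS ≥ V_GS − V_th, so the device is in saturation.
KCL at the drain: ½ k_n (V_GS − V_th)² = (V_DD − V_GS)/R.
Let x = V_GS − 1.04. Then 26.1 x² + x − 1.36 = 0, giving x = 0.21 V (positive root), so V_GS = 1.25 V.
I_D = (V_DD − V_GS)/R = (2.4 − 1.25) / 54.4 = 0.0211 mA.

I_D = 0.0211 mA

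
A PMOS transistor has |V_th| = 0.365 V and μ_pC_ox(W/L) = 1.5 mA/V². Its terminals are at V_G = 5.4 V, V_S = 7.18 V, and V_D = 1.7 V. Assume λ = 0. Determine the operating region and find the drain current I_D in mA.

Saturation; I_D = 1.50 mA

V_SG = V_S − V_G = 7.18 − 5.4 = 1.78 V; V_SD = V_S − V_D = 7.18 − 1.7 = 5.48 V.
V_ov = V_SG − |V_th| = 1.78 − 0.365 = 1.41 V.
Since V_SD = 5.48 V ≥ V_ov = 1.41 V, the device is in saturation.
I_D = ½ k_p V_ov² = 0.5 × 1.5 × 1.41² = 1.5 mA.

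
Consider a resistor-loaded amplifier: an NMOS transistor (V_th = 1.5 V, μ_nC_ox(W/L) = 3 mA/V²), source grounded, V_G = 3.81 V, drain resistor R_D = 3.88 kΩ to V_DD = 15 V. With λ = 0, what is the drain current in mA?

V_GS = V_G = 3.81 V, so V_ov = 3.81 − 1.5 = 2.31 V.
Assume saturation: I_D = ½ k_n V_ov² = 0.5 × 3 × 2.31² = 8 mA, giving V_DS = V_DD − I_D R_D = 15 − 8 × 3.88 = -16.1 V.
But -16.1 V < V_ov = 2.31 V, so the device is actually in triode.
In triode I_D = k_n[V_ov V_DS − ½ V_DS²] and I_D = (V_DD − V_DS)/R_D. Equating: 5.82 V_DS² − 27.89 V_DS + 15 = 0, giving V_DS = 0.617 V (the root below V_ov).
I_D = (15 − 0.617) / 3.88 = 3.71 mA.

I_D = 3.71 mA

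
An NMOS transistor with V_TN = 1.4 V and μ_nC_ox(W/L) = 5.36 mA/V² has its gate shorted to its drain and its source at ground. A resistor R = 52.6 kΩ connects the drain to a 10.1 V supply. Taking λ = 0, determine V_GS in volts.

With gate tied to drain, V_GS = V_DS ≥ V_GS − V_TN, so the device is in saturation.
KCL at the drain: ½ k_n (V_GS − V_TN)² = (V_DD − V_GS)/R.
Let x = V_GS − 1.4. Then 141 x² + x − 8.7 = 0, giving x = 0.245 V (positive root), so V_GS = 1.64 V.
I_D = (V_DD − V_GS)/R = (10.1 − 1.64) / 52.6 = 0.161 mA.

V_GS = 1.64 V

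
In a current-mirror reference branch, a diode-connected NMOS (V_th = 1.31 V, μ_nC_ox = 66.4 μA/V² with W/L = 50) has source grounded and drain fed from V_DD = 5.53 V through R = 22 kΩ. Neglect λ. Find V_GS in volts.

With gate tied to drain, V_GS = V_DS ≥ V_GS − V_th, so the device is in saturation.
k_n = μ_nC_ox · (W/L) = 3.32 mA/V².
KCL at the drain: ½ k_n (V_GS − V_th)² = (V_DD − V_GS)/R.
Let x = V_GS − 1.31. Then 36.5 x² + x − 4.22 = 0, giving x = 0.327 V (positive root), so V_GS = 1.64 V.
I_D = (V_DD − V_GS)/R = (5.53 − 1.64) / 22 = 0.177 mA.

V_GS = 1.64 V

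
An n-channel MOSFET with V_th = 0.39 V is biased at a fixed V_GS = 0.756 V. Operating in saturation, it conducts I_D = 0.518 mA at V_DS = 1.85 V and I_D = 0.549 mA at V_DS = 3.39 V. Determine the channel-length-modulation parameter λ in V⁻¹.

λ = 0.0419 V⁻¹

With V_GS fixed, I_D ∝ (1 + λ V_DS) in saturation, so I_D2/I_D1 = (1 + λ V_DS2)/(1 + λ V_DS1).
0.549/0.518 = 1.06 = (1 + 3.39 λ)/(1 + 1.85 λ).
Solving: λ (I_D1 V_DS2 − I_D2 V_DS1) = I_D2 − I_D1, so λ = (0.549 − 0.518) / (0.518 × 3.39 − 0.549 × 1.85) = 0.031 / 0.74 = 0.0419 V⁻¹.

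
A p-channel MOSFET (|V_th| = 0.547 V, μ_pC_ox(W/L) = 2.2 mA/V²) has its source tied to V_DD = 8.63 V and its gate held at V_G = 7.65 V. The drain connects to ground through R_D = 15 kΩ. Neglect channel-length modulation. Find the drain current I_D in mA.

V_SG = V_DD − V_G = 8.63 − 7.65 = 0.98 V, so V_ov = 0.98 − 0.547 = 0.433 V.
Assume saturation: I_D = ½ k_p V_ov² = 0.5 × 2.2 × 0.433² = 0.206 mA, giving V_SD = V_DD − I_D R_D = 8.63 − 0.206 × 15 = 5.54 V.
V_SD = 5.54 V ≥ V_ov = 0.433 V, confirming saturation.

I_D = 0.206 mA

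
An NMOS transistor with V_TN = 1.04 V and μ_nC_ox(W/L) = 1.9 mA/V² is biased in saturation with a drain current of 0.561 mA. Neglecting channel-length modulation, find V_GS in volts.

In saturation I_D = ½ k_n (V_GS − V_TN)², so V_GS − V_TN = √(2 I_D / k_n) = √(2 × 0.561 / 1.9) = 0.768 V.
V_GS = 1.04 + 0.768 = 1.81 V.

V_GS = 1.81 V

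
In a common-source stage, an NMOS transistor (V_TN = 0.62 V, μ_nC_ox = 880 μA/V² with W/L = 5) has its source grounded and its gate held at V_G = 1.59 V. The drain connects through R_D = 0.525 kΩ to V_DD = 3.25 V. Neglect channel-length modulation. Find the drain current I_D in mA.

I_D = 2.07 mA

V_GS = V_G = 1.59 V, so V_ov = 1.59 − 0.62 = 0.97 V.
k_n = μ_nC_ox · (W/L) = 4.4 mA/V².
Assume saturation: I_D = ½ k_n V_ov² = 0.5 × 4.4 × 0.97² = 2.07 mA, giving V_DS = V_DD − I_D R_D = 3.25 − 2.07 × 0.525 = 2.16 V.
V_DS = 2.16 V ≥ V_ov = 0.97 V, confirming saturation.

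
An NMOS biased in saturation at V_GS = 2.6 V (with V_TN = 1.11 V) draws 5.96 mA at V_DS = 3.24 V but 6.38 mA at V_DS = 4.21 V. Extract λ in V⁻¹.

λ = 0.0950 V⁻¹

With V_GS fixed, I_D ∝ (1 + λ V_DS) in saturation, so I_D2/I_D1 = (1 + λ V_DS2)/(1 + λ V_DS1).
6.38/5.96 = 1.07 = (1 + 4.21 λ)/(1 + 3.24 λ).
Solving: λ (I_D1 V_DS2 − I_D2 V_DS1) = I_D2 − I_D1, so λ = (6.38 − 5.96) / (5.96 × 4.21 − 6.38 × 3.24) = 0.42 / 4.42 = 0.095 V⁻¹.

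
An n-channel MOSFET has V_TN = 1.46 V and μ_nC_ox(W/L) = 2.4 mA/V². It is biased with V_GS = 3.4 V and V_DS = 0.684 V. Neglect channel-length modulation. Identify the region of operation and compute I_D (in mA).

V_ov = V_GS − V_TN = 3.4 − 1.46 = 1.94 V.
Since V_DS = 0.684 V < V_ov = 1.94 V, the device is in the triode region.
I_D = k_n [V_ov · V_DS − ½ V_DS²] = 2.4 × [1.94 × 0.684 − 0.5 × 0.684²] = 2.62 mA.

Triode; I_D = 2.62 mA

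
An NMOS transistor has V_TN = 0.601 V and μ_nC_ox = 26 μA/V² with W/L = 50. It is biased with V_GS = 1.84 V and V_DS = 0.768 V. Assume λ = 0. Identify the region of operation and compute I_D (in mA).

k_n = μ_nC_ox · (W/L) = 1.3 mA/V².
V_ov = V_GS − V_TN = 1.84 − 0.601 = 1.24 V.
Since V_DS = 0.768 V < V_ov = 1.24 V, the device is in the triode region.
I_D = k_n [V_ov · V_DS − ½ V_DS²] = 1.3 × [1.24 × 0.768 − 0.5 × 0.768²] = 0.854 mA.

Triode; I_D = 0.854 mA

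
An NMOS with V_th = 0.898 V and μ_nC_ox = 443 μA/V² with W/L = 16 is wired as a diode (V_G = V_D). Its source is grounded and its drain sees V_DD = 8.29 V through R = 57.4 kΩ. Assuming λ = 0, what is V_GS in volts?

With gate tied to drain, V_GS = V_DS ≥ V_GS − V_th, so the device is in saturation.
k_n = μ_nC_ox · (W/L) = 7.088 mA/V².
KCL at the drain: ½ k_n (V_GS − V_th)² = (V_DD − V_GS)/R.
Let x = V_GS − 0.898. Then 203 x² + x − 7.392 = 0, giving x = 0.188 V (positive root), so V_GS = 1.09 V.
I_D = (V_DD − V_GS)/R = (8.29 − 1.09) / 57.4 = 0.126 mA.

V_GS = 1.09 V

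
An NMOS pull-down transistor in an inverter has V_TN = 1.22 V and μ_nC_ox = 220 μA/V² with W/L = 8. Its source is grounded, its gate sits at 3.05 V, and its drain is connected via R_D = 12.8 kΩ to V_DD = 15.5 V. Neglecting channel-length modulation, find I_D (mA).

I_D = 1.18 mA

V_GS = V_G = 3.05 V, so V_ov = 3.05 − 1.22 = 1.83 V.
k_n = μ_nC_ox · (W/L) = 1.76 mA/V².
Assume saturation: I_D = ½ k_n V_ov² = 0.5 × 1.76 × 1.83² = 2.95 mA, giving V_DS = V_DD − I_D R_D = 15.5 − 2.95 × 12.8 = -22.2 V.
But -22.2 V < V_ov = 1.83 V, so the device is actually in triode.
In triode I_D = k_n[V_ov V_DS − ½ V_DS²] and I_D = (V_DD − V_DS)/R_D. Equating: 11.3 V_DS² − 42.23 V_DS + 15.5 = 0, giving V_DS = 0.412 V (the root below V_ov).
I_D = (15.5 − 0.412) / 12.8 = 1.18 mA.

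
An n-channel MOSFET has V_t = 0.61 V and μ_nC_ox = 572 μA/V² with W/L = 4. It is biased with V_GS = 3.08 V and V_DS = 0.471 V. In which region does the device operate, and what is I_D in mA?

Triode; I_D = 2.41 mA

k_n = μ_nC_ox · (W/L) = 2.288 mA/V².
V_ov = V_GS − V_t = 3.08 − 0.61 = 2.47 V.
Since V_DS = 0.471 V < V_ov = 2.47 V, the device is in the triode region.
I_D = k_n [V_ov · V_DS − ½ V_DS²] = 2.288 × [2.47 × 0.471 − 0.5 × 0.471²] = 2.41 mA.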